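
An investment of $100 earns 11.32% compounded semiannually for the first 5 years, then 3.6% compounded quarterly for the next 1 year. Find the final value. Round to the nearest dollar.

$180

Phase 1: 100·(1 + 0.0566)^10 ≈ 173.4227.
Phase 2: 173.4227·(1 + 0.009)^4 ≈ 179.7508.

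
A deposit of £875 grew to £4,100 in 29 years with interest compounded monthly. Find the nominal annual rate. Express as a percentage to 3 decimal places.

5.338%

(1 + r/12)^348 = 4,100/875 = 4.68571.
1 + r/12 = 4.68571^(1/348) ≈ 1.004448, so r/12 ≈ 0.00444813.
r ≈ 12·0.00444813 = 5.33776%.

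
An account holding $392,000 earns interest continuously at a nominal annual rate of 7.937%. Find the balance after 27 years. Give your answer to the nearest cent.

A = P·e^(rt) = 392,000·e^(0.07937·27) = 392,000·e^2.14299.
e^2.14299 ≈ 8.524888978202, so A ≈ 3,341,756.4795.

$3,341,756.48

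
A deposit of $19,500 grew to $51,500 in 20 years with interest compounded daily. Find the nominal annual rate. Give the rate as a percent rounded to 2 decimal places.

(1 + r/365)^7300 = 51,500/19,500 = 2.64103.
1 + r/365 = 2.64103^(1/7300) ≈ 1.000133, so r/365 ≈ 0.000133045.
r ≈ 365·0.000133045 = 4.85616%.

4.86%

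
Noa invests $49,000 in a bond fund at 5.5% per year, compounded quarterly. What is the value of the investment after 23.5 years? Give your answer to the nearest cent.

Growth factor = (1 + 0.01375)^94 ≈ 3.60995275883.
A ≈ 49,000 × 3.60995275883 ≈ 176,887.6852.

$176,887.69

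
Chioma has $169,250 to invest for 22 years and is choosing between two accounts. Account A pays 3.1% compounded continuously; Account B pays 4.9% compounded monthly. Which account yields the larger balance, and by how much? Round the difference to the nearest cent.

Account A growth factor: e^(0.031·22) = e^0.682 ≈ 1.97782943808; balance ≈ 334,747.6324.
Account B growth factor: (1 + 0.049/12)^264 ≈ 2.9323526599; balance ≈ 496,300.6877.
Account B is larger by 161,553.0553.

Account B, by $161,553.06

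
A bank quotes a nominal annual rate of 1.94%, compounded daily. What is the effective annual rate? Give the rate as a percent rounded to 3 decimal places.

1.959%

EAR = (1 + 1.94%/365)^365 − 1 = (1 + 0.0000531507)^365 − 1.
(1 + 0.0000531507)^365 ≈ 1.019589, so EAR ≈ 1.95889%.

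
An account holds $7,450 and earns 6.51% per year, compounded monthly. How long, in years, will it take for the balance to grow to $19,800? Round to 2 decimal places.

15.06 years

(1 + 0.005425)^(12t) = 19,800/7,450 = 2.6577.
12t·ln(1 + 0.005425) = ln(2.6577); 12t = 0.97747/0.00541034 ≈ 180.6667.
t ≈ 15.0556 years.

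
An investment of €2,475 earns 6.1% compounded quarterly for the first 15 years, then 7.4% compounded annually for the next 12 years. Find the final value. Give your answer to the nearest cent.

After 15 years at 6.1%: 2,475 × 2.4795900772 ≈ 6,136.9854.
Then 12 years at 7.4%: 6,136.9854 × 2.355327899 ≈ 14,454.6130.

€14,454.61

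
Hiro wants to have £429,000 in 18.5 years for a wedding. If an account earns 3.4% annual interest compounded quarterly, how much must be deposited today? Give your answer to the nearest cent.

Periodic rate = 3.4%/4 = 0.0085; 74 periods.
P = 429,000/(1 + 0.0085)^74 ≈ 429,000/1.8707544571 ≈ 229,319.2452.

£229,319.25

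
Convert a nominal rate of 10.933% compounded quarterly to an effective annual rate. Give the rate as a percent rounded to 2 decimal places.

11.39%

EAR = (1 + 10.933%/4)^4 − 1 = (1 + 0.0273325)^4 − 1.
(1 + 0.0273325)^4 ≈ 1.113895, so EAR ≈ 11.38946%.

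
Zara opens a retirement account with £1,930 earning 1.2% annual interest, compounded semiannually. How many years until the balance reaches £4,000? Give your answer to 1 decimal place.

We need (1 + 0.006)^(2t) = 2.0725, so 2t = ln 2.0725 / ln 1.006 ≈ 121.8264.
t ≈ 121.8264/2 = 60.9132 years.

60.9 years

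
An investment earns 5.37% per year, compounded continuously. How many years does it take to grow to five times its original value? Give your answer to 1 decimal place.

e^(0.0537t) = 5, so 0.0537t = ln 5 ≈ 1.6094.
t ≈ 1.6094/0.0537 ≈ 29.9709.

30.0 years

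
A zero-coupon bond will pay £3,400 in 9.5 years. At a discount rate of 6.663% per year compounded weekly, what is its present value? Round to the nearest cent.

Periodic rate = 6.663%/52 = 0.00128135; 494 periods.
P = 3,400/(1 + 0.06663/52)^494 ≈ 3,400/1.882460711 ≈ 1,806.1466.

£1,806.15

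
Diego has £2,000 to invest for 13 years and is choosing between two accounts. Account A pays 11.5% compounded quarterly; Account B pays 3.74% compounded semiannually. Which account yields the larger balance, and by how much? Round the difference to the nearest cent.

Account A, by £5,494.89

Account A growth factor: (1 + 0.02875)^52 ≈ 4.366285277; balance ≈ 8,732.5706.
Account B growth factor: (1 + 0.0187)^26 ≈ 1.618840124; balance ≈ 3,237.6802.
Account A is larger by 5,494.8903.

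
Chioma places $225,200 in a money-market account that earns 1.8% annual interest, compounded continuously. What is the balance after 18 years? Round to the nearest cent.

A = P·e^(rt) = 225,200·e^(0.018·18) = 225,200·e^0.324.
e^0.324 ≈ 1.38264730712, so A ≈ 311,372.1736.

$311,372.17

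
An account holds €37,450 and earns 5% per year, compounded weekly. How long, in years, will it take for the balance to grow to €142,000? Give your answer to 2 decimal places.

26.67 years

We need (1 + 0.000961538)^(52t) = 3.7917, so 52t = ln 3.7917 / ln 1.000962 ≈ 1386.7995.
t ≈ 1386.7995/52 = 26.6692 years.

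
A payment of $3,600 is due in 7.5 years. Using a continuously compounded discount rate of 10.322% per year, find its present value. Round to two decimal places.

P = A·e^(−rt) = 3,600·e^(−0.77415).
e^(−0.77415) ≈ 0.4610955457, so P ≈ 1,659.9440.

$1,659.94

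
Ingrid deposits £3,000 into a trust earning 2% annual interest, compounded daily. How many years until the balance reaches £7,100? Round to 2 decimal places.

43.08 years

(1 + 0.0000547945)^(365t) = 7,100/3,000 = 2.3667.
365t·ln(1 + 0.0000547945) = ln(2.3667); 365t = 0.86148/5.4793e-05 ≈ 15722.4863.
t ≈ 43.0753 years.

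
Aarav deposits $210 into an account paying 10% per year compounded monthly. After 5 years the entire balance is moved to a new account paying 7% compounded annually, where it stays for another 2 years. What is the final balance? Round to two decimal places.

Phase 1: 210·(1 + 0.1/12)^60 ≈ 345.5149.
Phase 2: 345.5149·(1 + 0.07)^2 ≈ 395.5800.

$395.58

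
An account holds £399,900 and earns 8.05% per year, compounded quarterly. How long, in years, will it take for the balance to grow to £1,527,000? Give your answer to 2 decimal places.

16.81 years

We need (1 + 0.020125)^(4t) = 3.8185, so 4t = ln 3.8185 / ln 1.020125 ≈ 67.2439.
t ≈ 67.2439/4 = 16.8110 years.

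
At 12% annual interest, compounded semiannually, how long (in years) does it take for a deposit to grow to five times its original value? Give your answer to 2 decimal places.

(1 + 0.06)^(2t) = 5.
2t = ln 5 / ln(1 + 0.06) ≈ 1.6094/0.0582689 ≈ 27.6209.
t ≈ 13.8104.

13.81 years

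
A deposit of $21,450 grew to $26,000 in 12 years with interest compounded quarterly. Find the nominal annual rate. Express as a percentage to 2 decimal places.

1.61%

(1 + r/4)^48 = 26,000/21,450 = 1.21212.
1 + r/4 = 1.21212^(1/48) ≈ 1.004016, so r/4 ≈ 0.00401579.
r ≈ 4·0.00401579 = 1.60632%.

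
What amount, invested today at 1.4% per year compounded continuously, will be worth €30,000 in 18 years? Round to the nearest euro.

P = A·e^(−rt) = 30,000·e^(−0.252).
e^(−0.252) ≈ 0.77724473807, so P ≈ 23,317.3421.

€23,317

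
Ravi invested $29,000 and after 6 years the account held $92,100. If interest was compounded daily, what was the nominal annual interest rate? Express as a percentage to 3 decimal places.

The 2190-period growth factor is 92,100/29,000 = 3.17586.
r/365 = 3.17586^(1/2190) − 1 ≈ 0.000527801, so r ≈ 365·0.000527801 = 19.26473%.

19.265%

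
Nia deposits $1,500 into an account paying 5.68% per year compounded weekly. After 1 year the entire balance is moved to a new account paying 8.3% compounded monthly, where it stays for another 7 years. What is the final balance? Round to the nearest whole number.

After 1 years at 5.68%: 1,500 × 1.05841129 ≈ 1,587.6169.
Then 7 years at 8.3%: 1,587.6169 × 1.784253152 ≈ 2,832.7105.

$2,833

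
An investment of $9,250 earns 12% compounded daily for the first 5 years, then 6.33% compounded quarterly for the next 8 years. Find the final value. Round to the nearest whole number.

$27,854

Phase 1: 9,250·(1 + 0.12/365)^1825 ≈ 16,852.9370.
Phase 2: 16,852.9370·(1 + 0.015825)^32 ≈ 27,853.5334.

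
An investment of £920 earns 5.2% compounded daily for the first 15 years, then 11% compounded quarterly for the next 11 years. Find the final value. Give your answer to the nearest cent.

After 15 years at 5.2%: 920 × 2.181351074 ≈ 2,006.8430.
Then 11 years at 11%: 2,006.8430 × 3.299138471 ≈ 6,620.8529.

£6,620.85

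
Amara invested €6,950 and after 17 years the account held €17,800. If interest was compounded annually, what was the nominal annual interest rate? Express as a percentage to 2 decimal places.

5.69%

The 17-period growth factor is 17,800/6,950 = 2.56115.
r = 2.56115^(1/17) − 1 ≈ 0.0568798, i.e. 5.68798%.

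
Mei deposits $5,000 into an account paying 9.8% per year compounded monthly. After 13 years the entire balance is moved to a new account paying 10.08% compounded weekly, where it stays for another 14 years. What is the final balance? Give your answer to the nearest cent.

$72,827.81

Phase 1: 5,000·(1 + 0.098/12)^156 ≈ 17,783.3726.
Phase 2: 17,783.3726·(1 + 0.1008/52)^728 ≈ 72,827.8096.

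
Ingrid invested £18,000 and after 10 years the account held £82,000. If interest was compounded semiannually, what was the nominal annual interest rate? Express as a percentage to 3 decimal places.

15.753%

(1 + r/2)^20 = 82,000/18,000 = 4.55556.
1 + r/2 = 4.55556^(1/20) ≈ 1.078766, so r/2 ≈ 0.0787655.
r ≈ 2·0.0787655 = 15.75311%.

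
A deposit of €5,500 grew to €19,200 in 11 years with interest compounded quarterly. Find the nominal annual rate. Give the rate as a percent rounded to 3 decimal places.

11.528%

(1 + r/4)^44 = 19,200/5,500 = 3.49091.
1 + r/4 = 3.49091^(1/44) ≈ 1.02882, so r/4 ≈ 0.0288203.
r ≈ 4·0.0288203 = 11.52811%.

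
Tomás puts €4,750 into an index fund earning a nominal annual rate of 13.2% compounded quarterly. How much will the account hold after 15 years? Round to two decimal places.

€33,320.61

Periodic rate = 13.2%/4 = 0.033; periods = 4·15 = 60.
A = 4,750·(1 + 0.033)^60 ≈ 4,750·7.0148645746 ≈ 33,320.6067.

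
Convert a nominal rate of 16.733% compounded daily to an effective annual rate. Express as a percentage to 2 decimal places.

18.21%

One year is 365 periods at 0.000458438 each: (1 + 0.000458438)^365 ≈ 1.182099.
EAR = 1.182099 − 1 ≈ 18.20990%.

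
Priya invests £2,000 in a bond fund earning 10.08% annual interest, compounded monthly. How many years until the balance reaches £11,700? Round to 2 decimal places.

17.60 years

(1 + 0.0084)^(12t) = 11,700/2,000 = 5.85.
12t·ln(1 + 0.0084) = ln(5.85); 12t = 1.7664/0.00836492 ≈ 211.1727.
t ≈ 17.5977 years.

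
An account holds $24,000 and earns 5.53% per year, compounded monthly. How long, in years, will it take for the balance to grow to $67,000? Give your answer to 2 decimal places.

(1 + 0.00460833)^(12t) = 67,000/24,000 = 2.7917.
12t·ln(1 + 0.00460833) = ln(2.7917); 12t = 1.0266/0.00459775 ≈ 223.2917.
t ≈ 18.6076 years.

18.61 years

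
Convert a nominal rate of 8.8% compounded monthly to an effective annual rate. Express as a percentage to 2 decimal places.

9.16%

EAR = (1 + 8.8%/12)^12 − 1 = (1 + 0.00733333)^12 − 1.
(1 + 0.00733333)^12 ≈ 1.091638, so EAR ≈ 9.16375%.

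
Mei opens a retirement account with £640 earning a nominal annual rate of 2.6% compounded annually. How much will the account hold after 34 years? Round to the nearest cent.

£1,531.76

Growth factor = (1 + 0.026)^34 ≈ 2.393372333.
A ≈ 640 × 2.393372333 ≈ 1,531.7583.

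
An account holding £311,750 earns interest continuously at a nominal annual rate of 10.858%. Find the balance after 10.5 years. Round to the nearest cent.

A = P·e^(rt) = 311,750·e^(0.10858·10.5) = 311,750·e^1.14009.
e^1.14009 ≈ 3.127049787, so A ≈ 974,857.7711.

£974,857.77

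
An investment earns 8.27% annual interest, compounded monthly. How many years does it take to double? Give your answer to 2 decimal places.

(1 + 0.00689167)^(12t) = 2.
12t = ln 2 / ln(1 + 0.00689167) ≈ 0.69315/0.00686803 ≈ 100.9238.
t ≈ 8.4103.

8.41 years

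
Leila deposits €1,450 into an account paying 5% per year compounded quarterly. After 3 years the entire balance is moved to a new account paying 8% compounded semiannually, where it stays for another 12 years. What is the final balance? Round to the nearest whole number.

After 3 years at 5%: 1,450 × 1.160754518 ≈ 1,683.0941.
Then 12 years at 8%: 1,683.0941 × 2.563304165 ≈ 4,314.2820.

€4,314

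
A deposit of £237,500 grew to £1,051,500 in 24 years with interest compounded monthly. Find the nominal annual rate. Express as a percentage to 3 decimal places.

(1 + r/12)^288 = 1,051,500/237,500 = 4.42737.
1 + r/12 = 4.42737^(1/288) ≈ 1.005179, so r/12 ≈ 0.00517936.
r ≈ 12·0.00517936 = 6.21523%.

6.215%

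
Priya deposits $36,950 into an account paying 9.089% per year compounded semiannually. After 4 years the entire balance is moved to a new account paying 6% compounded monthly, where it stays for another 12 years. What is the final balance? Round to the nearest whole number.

Phase 1: 36,950·(1 + 0.045445)^8 ≈ 52,725.8952.
Phase 2: 52,725.8952·(1 + 0.005)^144 ≈ 108,127.6725.

$108,128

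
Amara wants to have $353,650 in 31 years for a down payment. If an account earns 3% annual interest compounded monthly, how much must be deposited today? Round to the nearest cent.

$139,695.95

Periodic rate = 3%/12 = 0.0025; 372 periods.
P = 353,650/(1 + 0.0025)^372 ≈ 353,650/2.53156941834 ≈ 139,695.9520.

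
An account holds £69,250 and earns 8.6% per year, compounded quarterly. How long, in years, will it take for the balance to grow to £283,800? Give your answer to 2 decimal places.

16.58 years

We need (1 + 0.0215)^(4t) = 4.0982, so 4t = ln 4.0982 / ln 1.0215 ≈ 66.3096.
t ≈ 66.3096/4 = 16.5774 years.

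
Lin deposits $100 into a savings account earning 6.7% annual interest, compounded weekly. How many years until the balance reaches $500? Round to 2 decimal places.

24.04 years

We need (1 + 0.00128846)^(52t) = 5, so 52t = ln 5 / ln 1.001288 ≈ 1249.9205.
t ≈ 1249.9205/52 = 24.0369 years.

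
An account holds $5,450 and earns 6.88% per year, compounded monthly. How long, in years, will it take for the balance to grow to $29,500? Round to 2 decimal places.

24.62 years

(1 + 0.00573333)^(12t) = 29,500/5,450 = 5.4128.
12t·ln(1 + 0.00573333) = ln(5.4128); 12t = 1.6888/0.00571696 ≈ 295.3973.
t ≈ 24.6164 years.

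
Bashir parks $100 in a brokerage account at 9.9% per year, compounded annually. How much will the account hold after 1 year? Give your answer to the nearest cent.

Annual rate = 9.9% = 0.099; years = 1.
A = 100·(1 + 0.099)^1 ≈ 100·1.099 ≈ 109.9000.

$109.90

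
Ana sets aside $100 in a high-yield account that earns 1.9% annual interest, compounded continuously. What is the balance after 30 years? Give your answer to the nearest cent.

$176.83

A = P·e^(rt) = 100·e^(0.019·30) = 100·e^0.57.
e^0.57 ≈ 1.76826705, so A ≈ 176.8267.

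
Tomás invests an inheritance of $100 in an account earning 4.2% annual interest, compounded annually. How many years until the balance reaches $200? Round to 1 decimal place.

We need (1 + 0.042)^t = 2, so t = ln 2 / ln 1.042 ≈ 16.8477.

16.8 years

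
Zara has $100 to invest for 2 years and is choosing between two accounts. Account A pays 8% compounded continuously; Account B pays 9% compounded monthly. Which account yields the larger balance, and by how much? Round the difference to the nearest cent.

Account B, by $2.29

Account A growth factor: e^(0.08·2) = e^0.16 ≈ 1.17351087; balance ≈ 117.3511.
Account B growth factor: (1 + 0.0075)^24 ≈ 1.19641353; balance ≈ 119.6414.
Account B is larger by 2.2903.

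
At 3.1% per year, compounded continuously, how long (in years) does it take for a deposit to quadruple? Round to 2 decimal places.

e^(0.031t) = 4, so 0.031t = ln 4 ≈ 1.3863.
t ≈ 1.3863/0.031 ≈ 44.7192.

44.72 years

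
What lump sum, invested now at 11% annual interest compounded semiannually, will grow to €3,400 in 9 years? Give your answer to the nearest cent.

Periodic rate = 11%/2 = 0.055; 18 periods.
P = 3,400/(1 + 0.055)^18 ≈ 3,400/2.621466266 ≈ 1,296.9841.

€1,296.98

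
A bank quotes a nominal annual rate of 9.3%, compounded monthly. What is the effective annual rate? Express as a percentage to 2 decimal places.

9.71%

EAR = (1 + 9.3%/12)^12 − 1 = (1 + 0.00775)^12 − 1.
(1 + 0.00775)^12 ≈ 1.097068, so EAR ≈ 9.70683%.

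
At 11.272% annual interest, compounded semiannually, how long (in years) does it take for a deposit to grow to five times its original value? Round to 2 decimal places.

(1 + 0.05636)^(2t) = 5.
2t = ln 5 / ln(1 + 0.05636) ≈ 1.6094/0.054829 ≈ 29.3538.
t ≈ 14.6769.

14.68 years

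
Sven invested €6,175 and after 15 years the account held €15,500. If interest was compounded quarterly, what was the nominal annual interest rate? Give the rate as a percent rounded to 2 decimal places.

6.18%

The 60-period growth factor is 15,500/6,175 = 2.51012.
r/4 = 2.51012^(1/60) − 1 ≈ 0.0154571, so r ≈ 4·0.0154571 = 6.18284%.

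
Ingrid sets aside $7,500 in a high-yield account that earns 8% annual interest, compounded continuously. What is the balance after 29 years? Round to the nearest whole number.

A = P·e^(rt) = 7,500·e^(0.08·29) = 7,500·e^2.32.
e^2.32 ≈ 10.175674306, so A ≈ 76,317.5573.

$76,318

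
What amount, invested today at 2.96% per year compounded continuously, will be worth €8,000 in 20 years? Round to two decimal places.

P = A·e^(−rt) = 8,000·e^(−0.592).
e^(−0.592) ≈ 0.5532197381, so P ≈ 4,425.7579.

€4,425.76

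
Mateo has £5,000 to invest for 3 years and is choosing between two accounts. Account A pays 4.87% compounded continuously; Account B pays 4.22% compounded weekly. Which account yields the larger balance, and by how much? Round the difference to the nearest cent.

Account A, by £112.04

Account A growth factor: e^(0.0487·3) = e^0.1461 ≈ 1.157311913; balance ≈ 5,786.5596.
Account B growth factor: (1 + 0.0422/52)^156 ≈ 1.134904671; balance ≈ 5,674.5234.
Account A is larger by 112.0362.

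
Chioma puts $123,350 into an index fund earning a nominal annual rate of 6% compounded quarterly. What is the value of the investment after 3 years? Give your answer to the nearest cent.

$147,479.50

Periodic rate = 6%/4 = 0.015; periods = 4·3 = 12.
A = 123,350·(1 + 0.015)^12 ≈ 123,350·1.19561817146 ≈ 147,479.5014.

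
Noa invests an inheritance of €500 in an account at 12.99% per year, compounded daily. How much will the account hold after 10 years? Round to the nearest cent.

€1,832.39

Growth factor = (1 + 0.1299/365)^3650 ≈ 3.664782191.
A ≈ 500 × 3.664782191 ≈ 1,832.3911.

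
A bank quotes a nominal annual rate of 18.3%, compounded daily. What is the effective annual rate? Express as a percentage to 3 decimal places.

One year is 365 periods at 0.00050137 each: (1 + 0.00050137)^365 ≈ 1.200759.
EAR = 1.200759 − 1 ≈ 20.07593%.

20.076%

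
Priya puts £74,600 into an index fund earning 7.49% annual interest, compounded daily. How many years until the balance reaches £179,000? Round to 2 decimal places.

11.69 years

(1 + 0.000205205)^(365t) = 179,000/74,600 = 2.3995.
365t·ln(1 + 0.000205205) = ln(2.3995); 365t = 0.87525/0.000205184 ≈ 4265.6517.
t ≈ 11.6867 years.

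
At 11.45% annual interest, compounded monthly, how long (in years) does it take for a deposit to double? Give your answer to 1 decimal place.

6.1 years

(1 + 0.00954167)^(12t) = 2.
12t = ln 2 / ln(1 + 0.00954167) ≈ 0.69315/0.00949643 ≈ 72.9903.
t ≈ 6.0825.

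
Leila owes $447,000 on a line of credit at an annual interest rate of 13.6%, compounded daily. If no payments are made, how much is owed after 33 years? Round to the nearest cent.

Growth factor = (1 + 0.136/365)^12045 ≈ 88.869063256176.
A ≈ 447,000 × 88.869063256176 ≈ 39,724,471.2755.

$39,724,471.28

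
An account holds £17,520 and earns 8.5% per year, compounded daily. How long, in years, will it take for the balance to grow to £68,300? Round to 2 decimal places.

16.01 years

We need (1 + 0.000232877)^(365t) = 3.8984, so 365t = ln 3.8984 / ln 1.000233 ≈ 5843.1137.
t ≈ 5843.1137/365 = 16.0085 years.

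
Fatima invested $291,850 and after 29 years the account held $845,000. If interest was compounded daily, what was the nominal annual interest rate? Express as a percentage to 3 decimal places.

The 10585-period growth factor is 845,000/291,850 = 2.89532.
r/365 = 2.89532^(1/10585) − 1 ≈ 0.000100439, so r ≈ 365·0.000100439 = 3.66603%.

3.666%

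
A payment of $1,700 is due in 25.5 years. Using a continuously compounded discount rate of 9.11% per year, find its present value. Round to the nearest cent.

P = A·e^(−rt) = 1,700·e^(−2.32305).
e^(−2.32305) ≈ 0.0979743078, so P ≈ 166.5563.

$166.56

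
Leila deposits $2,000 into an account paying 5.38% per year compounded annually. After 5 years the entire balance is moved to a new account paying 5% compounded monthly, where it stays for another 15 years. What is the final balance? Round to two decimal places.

$5,493.70

Phase 1: 2,000·(1 + 0.0538)^5 ≈ 2,599.0879.
Phase 2: 2,599.0879·(1 + 0.05/12)^180 ≈ 5,493.7023.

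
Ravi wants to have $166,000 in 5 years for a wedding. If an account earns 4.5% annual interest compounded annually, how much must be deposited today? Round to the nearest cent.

Growth factor = (1 + 0.045)^5 ≈ 1.24618193765.
P = 166,000/1.24618193765 ≈ 133,206.8737.

$133,206.87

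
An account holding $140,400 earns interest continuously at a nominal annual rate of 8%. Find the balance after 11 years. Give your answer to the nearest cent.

A = P·e^(rt) = 140,400·e^(0.08·11) = 140,400·e^0.88.
e^0.88 ≈ 2.41089970642, so A ≈ 338,490.3188.

$338,490.32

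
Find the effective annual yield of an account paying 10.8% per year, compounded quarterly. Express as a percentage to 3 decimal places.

11.245%

EAR = (1 + 10.8%/4)^4 − 1 = (1 + 0.027)^4 − 1.
(1 + 0.027)^4 ≈ 1.112453, so EAR ≈ 11.24533%.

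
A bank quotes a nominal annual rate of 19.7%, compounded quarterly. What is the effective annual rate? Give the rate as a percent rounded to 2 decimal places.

21.20%

EAR = (1 + 19.7%/4)^4 − 1 = (1 + 0.04925)^4 − 1.
(1 + 0.04925)^4 ≈ 1.212037, so EAR ≈ 21.20371%.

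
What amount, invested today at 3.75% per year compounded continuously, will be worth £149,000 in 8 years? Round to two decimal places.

P = A·e^(−rt) = 149,000·e^(−0.3).
e^(−0.3) ≈ 0.740818220682, so P ≈ 110,381.9149.

£110,381.91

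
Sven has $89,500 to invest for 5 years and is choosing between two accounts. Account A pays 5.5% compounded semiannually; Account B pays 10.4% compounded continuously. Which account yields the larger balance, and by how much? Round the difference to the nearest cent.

Account B, by $33,148.71

Account A growth factor: (1 + 0.0275)^10 ≈ 1.31165103259; balance ≈ 117,392.7674.
Account B growth factor: e^(0.104·5) = e^0.52 ≈ 1.6820276497; balance ≈ 150,541.4746.
Account B is larger by 33,148.7072.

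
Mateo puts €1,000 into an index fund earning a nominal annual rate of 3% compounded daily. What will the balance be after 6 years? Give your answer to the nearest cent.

€1,197.21

Growth factor = (1 + 0.03/365)^2190 ≈ 1.197208508.
A ≈ 1,000 × 1.197208508 ≈ 1,197.2085.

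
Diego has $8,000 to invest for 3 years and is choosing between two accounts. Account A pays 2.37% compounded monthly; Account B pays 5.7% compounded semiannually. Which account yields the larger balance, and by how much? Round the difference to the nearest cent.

Account B, by $880.35

A: (1 + 0.001975)^36 ≈ 1.073613306, so 8,000 × 1.073613306 ≈ 8,588.9064.
B: (1 + 0.0285)^6 ≈ 1.183656742, so 8,000 × 1.183656742 ≈ 9,469.2539.
Difference ≈ 880.3475 in favor of B.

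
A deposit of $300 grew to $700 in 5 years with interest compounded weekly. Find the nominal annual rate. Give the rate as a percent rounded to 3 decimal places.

The 260-period growth factor is 700/300 = 2.33333.
r/52 = 2.33333^(1/260) − 1 ≈ 0.00326415, so r ≈ 52·0.00326415 = 16.97360%.

16.974%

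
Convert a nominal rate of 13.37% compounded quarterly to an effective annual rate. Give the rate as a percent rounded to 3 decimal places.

14.055%

One year is 4 periods at 0.033425 each: (1 + 0.033425)^4 ≈ 1.140554.
EAR = 1.140554 − 1 ≈ 14.05540%.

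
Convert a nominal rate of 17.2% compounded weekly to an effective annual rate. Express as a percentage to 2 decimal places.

18.73%

One year is 52 periods at 0.00330769 each: (1 + 0.00330769)^52 ≈ 1.187341.
EAR = 1.187341 − 1 ≈ 18.73408%.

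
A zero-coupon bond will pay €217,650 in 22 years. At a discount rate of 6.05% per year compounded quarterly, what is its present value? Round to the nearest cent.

Periodic rate = 6.05%/4 = 0.015125; 88 periods.
P = 217,650/(1 + 0.015125)^88 ≈ 217,650/3.74729658974 ≈ 58,081.8718.

€58,081.87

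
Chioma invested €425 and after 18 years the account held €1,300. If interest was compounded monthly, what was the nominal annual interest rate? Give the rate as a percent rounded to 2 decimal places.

(1 + r/12)^216 = 1,300/425 = 3.05882.
1 + r/12 = 3.05882^(1/216) ≈ 1.005189, so r/12 ≈ 0.00518949.
r ≈ 12·0.00518949 = 6.22738%.

6.23%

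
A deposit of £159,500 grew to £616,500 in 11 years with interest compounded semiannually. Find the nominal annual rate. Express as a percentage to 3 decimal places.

12.677%

The 22-period growth factor is 616,500/159,500 = 3.8652.
r/2 = 3.8652^(1/22) − 1 ≈ 0.0633829, so r ≈ 2·0.0633829 = 12.67657%.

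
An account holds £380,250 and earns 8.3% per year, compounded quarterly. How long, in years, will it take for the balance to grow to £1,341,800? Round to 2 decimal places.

We need (1 + 0.02075)^(4t) = 3.5287, so 4t = ln 3.5287 / ln 1.02075 ≈ 61.3964.
t ≈ 61.3964/4 = 15.3491 years.

15.35 years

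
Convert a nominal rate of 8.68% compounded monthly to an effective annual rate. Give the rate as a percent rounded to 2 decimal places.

One year is 12 periods at 0.00723333 each: (1 + 0.00723333)^12 ≈ 1.090338.
EAR = 1.090338 − 1 ≈ 9.03378%.

9.03%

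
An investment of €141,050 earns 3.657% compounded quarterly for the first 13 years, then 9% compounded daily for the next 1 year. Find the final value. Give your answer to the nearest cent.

€247,733.43

Phase 1: 141,050·(1 + 0.0091425)^52 ≈ 226,413.8173.
Phase 2: 226,413.8173·(1 + 0.09/365)^365 ≈ 247,733.4280.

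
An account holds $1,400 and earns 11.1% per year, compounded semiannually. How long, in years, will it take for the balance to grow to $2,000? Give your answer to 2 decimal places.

(1 + 0.0555)^(2t) = 2,000/1,400 = 1.4286.
2t·ln(1 + 0.0555) = ln(1.4286); 2t = 0.35667/0.0540146 ≈ 6.6033.
t ≈ 3.3017 years.

3.30 years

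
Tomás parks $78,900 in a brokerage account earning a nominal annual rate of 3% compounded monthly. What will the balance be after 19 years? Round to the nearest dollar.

$139,417

Growth factor = (1 + 0.0025)^228 ≈ 1.76700970429.
A ≈ 78,900 × 1.76700970429 ≈ 139,417.0657.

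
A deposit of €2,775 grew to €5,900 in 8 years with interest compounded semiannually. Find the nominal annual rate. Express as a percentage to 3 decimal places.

The 16-period growth factor is 5,900/2,775 = 2.12613.
r/2 = 2.12613^(1/16) − 1 ≈ 0.0482728, so r ≈ 2·0.0482728 = 9.65456%.

9.655%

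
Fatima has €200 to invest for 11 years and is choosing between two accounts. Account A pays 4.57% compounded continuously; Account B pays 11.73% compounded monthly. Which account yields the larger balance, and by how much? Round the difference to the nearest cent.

Account B, by €391.60

Account A growth factor: e^(0.0457·11) = e^0.5027 ≈ 1.65317883; balance ≈ 330.6358.
Account B growth factor: (1 + 0.009775)^132 ≈ 3.61117952; balance ≈ 722.2359.
Account B is larger by 391.6001.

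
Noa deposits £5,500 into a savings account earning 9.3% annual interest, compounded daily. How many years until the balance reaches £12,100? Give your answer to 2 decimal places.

8.48 years

We need (1 + 0.000254795)^(365t) = 2.2, so 365t = ln 2.2 / ln 1.000255 ≈ 3094.8774.
t ≈ 3094.8774/365 = 8.4791 years.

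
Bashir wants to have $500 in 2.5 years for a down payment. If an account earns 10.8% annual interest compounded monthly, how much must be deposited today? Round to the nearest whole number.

Periodic rate = 10.8%/12 = 0.009; 30 periods.
P = 500/(1 + 0.009)^30 ≈ 500/1.30838328 ≈ 382.1510.

$382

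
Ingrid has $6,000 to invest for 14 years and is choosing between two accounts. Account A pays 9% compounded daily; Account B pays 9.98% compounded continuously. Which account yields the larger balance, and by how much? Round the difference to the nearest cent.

Account A growth factor: (1 + 0.09/365)^5110 ≈ 3.5248739722; balance ≈ 21,149.2438.
Account B growth factor: e^(0.0998·14) = e^1.3972 ≈ 4.0438612885; balance ≈ 24,263.1677.
Account B is larger by 3,113.9239.

Account B, by $3,113.92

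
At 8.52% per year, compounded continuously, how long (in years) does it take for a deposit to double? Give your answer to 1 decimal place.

e^(0.0852t) = 2, so 0.0852t = ln 2 ≈ 0.69315.
t ≈ 0.69315/0.0852 ≈ 8.1355.

8.1 years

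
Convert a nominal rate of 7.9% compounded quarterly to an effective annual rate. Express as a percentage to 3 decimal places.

One year is 4 periods at 0.01975 each: (1 + 0.01975)^4 ≈ 1.081371.
EAR = 1.081371 − 1 ≈ 8.13713%.

8.137%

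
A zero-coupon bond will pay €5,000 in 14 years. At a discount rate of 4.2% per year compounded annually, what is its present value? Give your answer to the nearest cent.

€2,810.75

Annual rate = 4.2% = 0.042; 14 periods.
P = 5,000/(1 + 0.042)^14 ≈ 5,000/1.778885788 ≈ 2,810.7482.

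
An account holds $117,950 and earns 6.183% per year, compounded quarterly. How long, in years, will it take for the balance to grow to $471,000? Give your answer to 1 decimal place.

22.6 years

(1 + 0.0154575)^(4t) = 471,000/117,950 = 3.9932.
4t·ln(1 + 0.0154575) = ln(3.9932); 4t = 1.3846/0.0153392 ≈ 90.2650.
t ≈ 22.5662 years.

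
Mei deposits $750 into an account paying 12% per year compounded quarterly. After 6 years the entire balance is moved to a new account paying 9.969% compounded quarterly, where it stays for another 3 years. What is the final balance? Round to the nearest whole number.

After 6 years at 12%: 750 × 2.032794106 ≈ 1,524.5956.
Then 3 years at 9.969%: 1,524.5956 × 1.343669091 ≈ 2,048.5520.

$2,049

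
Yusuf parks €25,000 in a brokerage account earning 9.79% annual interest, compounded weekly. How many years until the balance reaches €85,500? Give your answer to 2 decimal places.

We need (1 + 0.00188269)^(52t) = 3.42, so 52t = ln 3.42 / ln 1.001883 ≈ 653.7434.
t ≈ 653.7434/52 = 12.5720 years.

12.57 years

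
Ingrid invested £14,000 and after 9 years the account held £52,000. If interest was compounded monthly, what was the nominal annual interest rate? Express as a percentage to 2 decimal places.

14.67%

(1 + r/12)^108 = 52,000/14,000 = 3.71429.
1 + r/12 = 3.71429^(1/108) ≈ 1.012224, so r/12 ≈ 0.012224.
r ≈ 12·0.012224 = 14.66878%.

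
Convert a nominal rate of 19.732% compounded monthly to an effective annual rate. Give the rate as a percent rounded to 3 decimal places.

21.618%

EAR = (1 + 19.732%/12)^12 − 1 = (1 + 0.0164433)^12 − 1.
(1 + 0.0164433)^12 ≈ 1.216181, so EAR ≈ 21.61806%.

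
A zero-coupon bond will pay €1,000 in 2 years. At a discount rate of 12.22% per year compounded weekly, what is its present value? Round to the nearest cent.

Growth factor = (1 + 0.00235)^104 ≈ 1.27648892.
P = 1,000/1.27648892 ≈ 783.3989.

€783.40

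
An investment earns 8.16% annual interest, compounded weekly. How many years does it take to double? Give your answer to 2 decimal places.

8.50 years

(1 + 0.00156923)^(52t) = 2.
52t = ln 2 / ln(1 + 0.00156923) ≈ 0.69315/0.001568 ≈ 442.0579.
t ≈ 8.5011.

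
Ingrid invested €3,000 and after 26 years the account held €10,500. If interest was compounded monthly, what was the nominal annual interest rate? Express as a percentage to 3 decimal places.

4.828%

(1 + r/12)^312 = 10,500/3,000 = 3.5.
1 + r/12 = 3.5^(1/312) ≈ 1.004023, so r/12 ≈ 0.00402334.
r ≈ 12·0.00402334 = 4.82801%.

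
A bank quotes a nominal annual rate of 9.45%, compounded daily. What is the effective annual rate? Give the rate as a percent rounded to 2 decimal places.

9.91%

One year is 365 periods at 0.000258904 each: (1 + 0.000258904)^365 ≈ 1.099096.
EAR = 1.099096 − 1 ≈ 9.90957%.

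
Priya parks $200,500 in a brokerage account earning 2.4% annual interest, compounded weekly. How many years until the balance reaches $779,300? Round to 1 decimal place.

56.6 years

We need (1 + 0.000461538)^(52t) = 3.8868, so 52t = ln 3.8868 / ln 1.000462 ≈ 2942.1060.
t ≈ 2942.1060/52 = 56.5790 years.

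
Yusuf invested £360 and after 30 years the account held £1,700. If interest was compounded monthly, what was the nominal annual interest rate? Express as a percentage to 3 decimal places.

The 360-period growth factor is 1,700/360 = 4.72222.
r/12 = 4.72222^(1/360) − 1 ≈ 0.0043212, so r ≈ 12·0.0043212 = 5.18544%.

5.185%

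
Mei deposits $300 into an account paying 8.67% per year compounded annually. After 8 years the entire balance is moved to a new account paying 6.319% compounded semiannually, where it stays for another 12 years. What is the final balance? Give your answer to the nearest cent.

$1,230.89

Phase 1: 300·(1 + 0.0867)^8 ≈ 583.4432.
Phase 2: 583.4432·(1 + 0.031595)^24 ≈ 1,230.8924.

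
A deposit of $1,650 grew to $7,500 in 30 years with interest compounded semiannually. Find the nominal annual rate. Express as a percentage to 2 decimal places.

5.11%

The 60-period growth factor is 7,500/1,650 = 4.54545.
r/2 = 4.54545^(1/60) − 1 ≈ 0.0255566, so r ≈ 2·0.0255566 = 5.11131%.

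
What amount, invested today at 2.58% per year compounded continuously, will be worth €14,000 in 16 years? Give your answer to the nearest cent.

P = A·e^(−rt) = 14,000·e^(−0.4128).
e^(−0.4128) ≈ 0.66179462852, so P ≈ 9,265.1248.

€9,265.12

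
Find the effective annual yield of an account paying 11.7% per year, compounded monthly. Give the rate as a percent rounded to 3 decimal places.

12.348%

EAR = (1 + 11.7%/12)^12 − 1 = (1 + 0.00975)^12 − 1.
(1 + 0.00975)^12 ≈ 1.123483, so EAR ≈ 12.34826%.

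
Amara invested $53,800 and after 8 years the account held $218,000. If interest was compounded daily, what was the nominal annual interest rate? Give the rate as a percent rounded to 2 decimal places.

17.49%

(1 + r/365)^2920 = 218,000/53,800 = 4.05204.
1 + r/365 = 4.05204^(1/2920) ≈ 1.000479, so r/365 ≈ 0.0004793.
r ≈ 365·0.0004793 = 17.49446%.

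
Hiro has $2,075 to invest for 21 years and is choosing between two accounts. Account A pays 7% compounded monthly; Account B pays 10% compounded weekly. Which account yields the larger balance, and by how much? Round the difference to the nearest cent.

Account B, by $7,924.46

A: (1 + 0.07/12)^252 ≈ 4.330699607, so 2,075 × 4.330699607 ≈ 8,986.2017.
B: (1 + 0.1/52)^1092 ≈ 8.149718235, so 2,075 × 8.149718235 ≈ 16,910.6653.
Difference ≈ 7,924.4637 in favor of B.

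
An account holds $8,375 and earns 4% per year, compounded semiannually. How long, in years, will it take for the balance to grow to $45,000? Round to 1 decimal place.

42.5 years

We need (1 + 0.02)^(2t) = 5.3731, so 2t = ln 5.3731 / ln 1.02 ≈ 84.9085.
t ≈ 84.9085/2 = 42.4543 years.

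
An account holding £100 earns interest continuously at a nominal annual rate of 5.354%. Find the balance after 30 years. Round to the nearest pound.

£498

A = P·e^(rt) = 100·e^(0.05354·30) = 100·e^1.6062.
e^1.6062 ≈ 4.98383662, so A ≈ 498.3837.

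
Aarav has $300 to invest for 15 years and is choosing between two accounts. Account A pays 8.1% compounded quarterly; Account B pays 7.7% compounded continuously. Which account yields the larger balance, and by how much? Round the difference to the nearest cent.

Account A growth factor: (1 + 0.02025)^60 ≈ 3.32963177; balance ≈ 998.8895.
Account B growth factor: e^(0.077·15) = e^1.155 ≈ 3.17402342; balance ≈ 952.2070.
Account A is larger by 46.6825.

Account A, by $46.68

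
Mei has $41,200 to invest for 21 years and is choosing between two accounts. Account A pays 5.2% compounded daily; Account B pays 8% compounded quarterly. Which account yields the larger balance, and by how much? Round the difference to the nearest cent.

A: (1 + 0.052/365)^7665 ≈ 2.97999678329, so 41,200 × 2.97999678329 ≈ 122,775.8675.
B: (1 + 0.02)^84 ≈ 5.27733213668, so 41,200 × 5.27733213668 ≈ 217,426.0840.
Difference ≈ 94,650.2166 in favor of B.

Account B, by $94,650.22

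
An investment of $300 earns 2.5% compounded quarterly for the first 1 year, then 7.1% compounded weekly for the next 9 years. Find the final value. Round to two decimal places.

$582.46

Phase 1: 300·(1 + 0.00625)^4 ≈ 307.5706.
Phase 2: 307.5706·(1 + 0.071/52)^468 ≈ 582.4648.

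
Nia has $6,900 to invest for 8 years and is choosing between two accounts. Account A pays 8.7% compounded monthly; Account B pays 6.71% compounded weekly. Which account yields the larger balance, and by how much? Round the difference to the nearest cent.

Account A, by $2,006.18

A: (1 + 0.00725)^96 ≈ 2.000684013, so 6,900 × 2.000684013 ≈ 13,804.7197.
B: (1 + 0.0671/52)^416 ≈ 1.7099326066, so 6,900 × 1.7099326066 ≈ 11,798.5350.
Difference ≈ 2,006.1847 in favor of A.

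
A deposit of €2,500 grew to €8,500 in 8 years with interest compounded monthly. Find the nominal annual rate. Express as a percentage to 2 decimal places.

15.40%

The 96-period growth factor is 8,500/2,500 = 3.4.
r/12 = 3.4^(1/96) − 1 ≈ 0.0128293, so r ≈ 12·0.0128293 = 15.39511%.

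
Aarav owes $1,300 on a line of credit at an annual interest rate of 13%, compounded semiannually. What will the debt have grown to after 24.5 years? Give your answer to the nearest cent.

$28,449.47

Periodic rate = 13%/2 = 0.065; periods = 2·24.5 = 49.
A = 1,300·(1 + 0.065)^49 ≈ 1,300·21.884205332 ≈ 28,449.4669.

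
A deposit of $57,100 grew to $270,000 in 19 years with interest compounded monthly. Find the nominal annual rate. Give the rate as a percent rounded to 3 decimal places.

(1 + r/12)^228 = 270,000/57,100 = 4.72855.
1 + r/12 = 4.72855^(1/228) ≈ 1.006837, so r/12 ≈ 0.00683738.
r ≈ 12·0.00683738 = 8.20486%.

8.205%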